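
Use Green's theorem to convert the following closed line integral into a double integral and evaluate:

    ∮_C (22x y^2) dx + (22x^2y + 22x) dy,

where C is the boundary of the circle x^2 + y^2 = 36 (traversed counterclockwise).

Green's theorem converts the closed line integral into a double integral over the enclosed region D:

    ∮_C P dx + Q dy = ∬_D (∂Q/∂x - ∂P/∂y) dA.

Here P = 22x y^2, Q = 22x^2y + 22x, so

    ∂Q/∂x = 44x y + 22,    ∂P/∂y = 44x y,
    ∂Q/∂x - ∂P/∂y = 22.

D is the region x^2 + y^2 ≤ 36. Evaluating the double integral:

In polar coordinates (x = r cos θ, y = r sin θ, dA = r dr dθ) the integrand becomes 22, so

    ∬_D (22) dA = ∫_0^{2π} ∫_0^{6} (22) · r dr dθ.

Inner (r from 0 to 6): 396.
Outer (θ from 0 to 2π): 792π.

Therefore ∮_C P dx + Q dy = 792π.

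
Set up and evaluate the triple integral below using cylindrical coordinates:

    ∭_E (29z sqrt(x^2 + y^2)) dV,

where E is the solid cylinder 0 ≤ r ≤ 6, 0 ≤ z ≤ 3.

In cylindrical coordinates, x = r cos(θ), y = r sin(θ), z = z, and dV = r dr dθ dz.

The integrand becomes 29r z, so

    ∭_E (29z sqrt(x^2 + y^2)) dV = ∫_{0}^{2π} ∫_{0}^{6} ∫_{0}^{3} (29r z) · r dz dr dθ.

Inner (z): 261r^2/2.
Middle (r from 0 to 6): 9396.
Outer (θ): 18792π.

Therefore the triple integral equals 18792π.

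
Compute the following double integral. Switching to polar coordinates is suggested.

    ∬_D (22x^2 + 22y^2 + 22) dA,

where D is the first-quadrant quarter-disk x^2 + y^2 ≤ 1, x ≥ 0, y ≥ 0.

The region D is 0 ≤ r ≤ 1, 0 ≤ θ ≤ π/2 in polar coordinates, where x = r cos(θ), y = r sin(θ), and dA = r dr dθ.

Under the substitution, the integrand becomes 22r^2 + 22, so

    ∬_D (22x^2 + 22y^2 + 22) dA = ∫_{0}^{π/2} ∫_{0}^{1} (22r^2 + 22) · r dr dθ.

Inner integral (in r): ∫_{0}^{1} (22r^2 + 22) · r dr = 33/2.

Outer integral (in θ): ∫_{0}^{π/2} (33/2) dθ = 33π/4.

Therefore ∬_D (22x^2 + 22y^2 + 22) dA = 33π/4.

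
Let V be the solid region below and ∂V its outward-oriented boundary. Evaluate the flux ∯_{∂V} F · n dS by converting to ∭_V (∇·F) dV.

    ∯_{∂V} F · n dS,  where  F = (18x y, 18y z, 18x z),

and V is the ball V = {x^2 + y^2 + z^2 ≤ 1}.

By the divergence theorem,

    ∯_{∂V} F · n dS = ∭_V (∇ · F) dV.

Compute the divergence:
    ∇ · F = ∂F_x/∂x + ∂F_y/∂y + ∂F_z/∂z = 18y + 18z + 18x = 18x + 18y + 18z.

In spherical coordinates, x = ρ sin(φ) cos(θ), y = ρ sin(φ) sin(θ), z = ρ cos(φ), dV = ρ^2 sin(φ) dρ dφ dθ, with 0 ≤ ρ ≤ 1, 0 ≤ φ ≤ π, 0 ≤ θ ≤ 2π.

The integrand, after substitution and multiplying by the volume element, becomes (18ρ (sqrt(2)sin(φ)sin(θ + π/4) + cos(φ))) · ρ^2 sin(φ), so

    ∭_V (∇·F) dV = ∫_0^{2π} ∫_0^{π} ∫_0^{1} (18ρ (sqrt(2)sin(φ)sin(θ + π/4) + cos(φ))) · ρ^2 sin(φ) dρ dφ dθ.

Inner (ρ from 0 to 1): 9(sqrt(2)sin(φ)sin(θ + π/4) + cos(φ))sin(φ)/2.
Middle (φ from 0 to π): 9sqrt(2)π sin(θ + π/4)/4.
Outer (θ from 0 to 2π): 0.

Therefore ∯_{∂V} F · n dS = 0.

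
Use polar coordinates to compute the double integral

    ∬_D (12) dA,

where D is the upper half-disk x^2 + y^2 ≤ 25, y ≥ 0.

The region D is 0 ≤ r ≤ 5, 0 ≤ θ ≤ π in polar coordinates, where x = r cos(θ), y = r sin(θ), and dA = r dr dθ.

Under the substitution, the integrand becomes 12, so

    ∬_D (12) dA = ∫_{0}^{π} ∫_{0}^{5} (12) · r dr dθ.

Inner integral (in r): ∫_{0}^{5} (12) · r dr = 150.

Outer integral (in θ): ∫_{0}^{π} (150) dθ = 150π.

Therefore ∬_D (12) dA = 150π.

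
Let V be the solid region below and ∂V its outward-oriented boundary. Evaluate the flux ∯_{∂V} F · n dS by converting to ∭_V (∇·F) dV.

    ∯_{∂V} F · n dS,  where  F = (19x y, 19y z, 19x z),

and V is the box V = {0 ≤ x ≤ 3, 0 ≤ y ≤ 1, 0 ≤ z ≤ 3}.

By the divergence theorem,

    ∯_{∂V} F · n dS = ∭_V (∇ · F) dV.

Compute the divergence:
    ∇ · F = ∂F_x/∂x + ∂F_y/∂y + ∂F_z/∂z = 19y + 19z + 19x = 19x + 19y + 19z.

V is a rectangular box, so dV = dx dy dz with 0 ≤ x ≤ 3, 0 ≤ y ≤ 1, 0 ≤ z ≤ 3.

Integrate (19x + 19y + 19z) over V as an iterated integral:

    ∭_V (∇·F) dV = ∫_0^{3} ∫_0^{1} ∫_0^{3} (19x + 19y + 19z) dz dy dx.

Inner (z from 0 to 3): 57x + 57y + 171/2.
Middle (y from 0 to 1): 57x + 114.
Outer (x from 0 to 3): 1197/2.

Therefore ∯_{∂V} F · n dS = 1197/2.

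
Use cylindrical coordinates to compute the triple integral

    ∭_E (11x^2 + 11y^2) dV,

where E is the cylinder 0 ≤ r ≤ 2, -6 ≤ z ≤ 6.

In cylindrical coordinates, x = r cos(θ), y = r sin(θ), z = z, and dV = r dr dθ dz.

The integrand becomes 11r^2, so

    ∭_E (11x^2 + 11y^2) dV = ∫_{0}^{2π} ∫_{0}^{2} ∫_{-6}^{6} (11r^2) · r dz dr dθ.

Inner (z): 132r^3.
Middle (r from 0 to 2): 528.
Outer (θ): 1056π.

Therefore the triple integral equals 1056π.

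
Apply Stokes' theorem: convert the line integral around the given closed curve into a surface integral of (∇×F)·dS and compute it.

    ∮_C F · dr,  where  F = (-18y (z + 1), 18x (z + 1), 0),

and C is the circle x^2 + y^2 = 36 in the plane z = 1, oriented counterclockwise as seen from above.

Let S be the flat disk x^2 + y^2 ≤ 36 in the plane z = 1, with upward unit normal n̂ = ẑ. By Stokes' theorem,

    ∮_C F · dr = ∬_S (∇ × F) · n̂ dS = ∬_D (curl F)_z dA,

where D is the disk x^2 + y^2 ≤ 36.

Compute the curl of F = (-18y (z + 1), 18x (z + 1), 0):
    (∇ × F)_x = ∂F_z/∂y - ∂F_y/∂z = -18x,
    (∇ × F)_y = ∂F_x/∂z - ∂F_z/∂x = -18y,
    (∇ × F)_z = ∂F_y/∂x - ∂F_x/∂y = 36z + 36.

On z = 1, (curl F)_z = 72.

Convert to polar (x = r cos θ, y = r sin θ, dA = r dr dθ); the integrand becomes 72, so

    ∬_D (curl F)_z dA = ∫_0^{2π} ∫_0^{6} (72) · r dr dθ.

Inner (r from 0 to 6): 1296.
Outer (θ from 0 to 2π): 2592π.

Therefore ∮_C F · dr = 2592π.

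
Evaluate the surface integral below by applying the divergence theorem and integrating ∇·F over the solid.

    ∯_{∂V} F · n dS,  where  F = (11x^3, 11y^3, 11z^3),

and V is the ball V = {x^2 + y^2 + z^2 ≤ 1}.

By the divergence theorem,

    ∯_{∂V} F · n dS = ∭_V (∇ · F) dV.

Compute the divergence:
    ∇ · F = ∂F_x/∂x + ∂F_y/∂y + ∂F_z/∂z = 33x^2 + 33y^2 + 33z^2.

In spherical coordinates, x = ρ sin(φ) cos(θ), y = ρ sin(φ) sin(θ), z = ρ cos(φ), dV = ρ^2 sin(φ) dρ dφ dθ, with 0 ≤ ρ ≤ 1, 0 ≤ φ ≤ π, 0 ≤ θ ≤ 2π.

The integrand, after substitution and multiplying by the volume element, becomes (33ρ^2) · ρ^2 sin(φ), so

    ∭_V (∇·F) dV = ∫_0^{2π} ∫_0^{π} ∫_0^{1} (33ρ^2) · ρ^2 sin(φ) dρ dφ dθ.

Inner (ρ from 0 to 1): 33sin(φ)/5.
Middle (φ from 0 to π): 66/5.
Outer (θ from 0 to 2π): 132π/5.

Therefore ∯_{∂V} F · n dS = 132π/5.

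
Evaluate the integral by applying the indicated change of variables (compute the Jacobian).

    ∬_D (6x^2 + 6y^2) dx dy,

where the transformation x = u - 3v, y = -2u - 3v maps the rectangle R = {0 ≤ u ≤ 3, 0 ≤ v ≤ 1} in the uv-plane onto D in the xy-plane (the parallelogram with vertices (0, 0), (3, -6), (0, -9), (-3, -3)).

Compute the Jacobian determinant of (x, y) with respect to (u, v):

    ∂(x,y)/∂(u,v) = | 1  -3 | = (1)(-3) - (-3)(-2) = -9.
                   | -2  -3 |

Its absolute value is |J| = 9 (the area scaling factor).

Substituting x = u - 3v, y = -2u - 3v into the integrand,

    6x^2 + 6y^2 → 30u^2 + 36u v + 108v^2,

so the integral becomes

    ∬_R (30u^2 + 36u v + 108v^2) · |J| du dv = ∫_0^3 ∫_0^1 (270u^2 + 324u v + 972v^2) dv du.

Inner (v): 270u^2 + 162u + 324.
Outer (u): 4131.

Therefore ∬_D (6x^2 + 6y^2) dx dy = 4131.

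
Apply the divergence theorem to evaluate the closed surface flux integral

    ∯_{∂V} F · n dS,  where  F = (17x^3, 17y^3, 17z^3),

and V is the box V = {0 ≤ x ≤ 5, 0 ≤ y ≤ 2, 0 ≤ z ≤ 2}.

By the divergence theorem,

    ∯_{∂V} F · n dS = ∭_V (∇ · F) dV.

Compute the divergence:
    ∇ · F = ∂F_x/∂x + ∂F_y/∂y + ∂F_z/∂z = 51x^2 + 51y^2 + 51z^2.

V is a rectangular box, so dV = dx dy dz with 0 ≤ x ≤ 5, 0 ≤ y ≤ 2, 0 ≤ z ≤ 2.

Integrate (51x^2 + 51y^2 + 51z^2) over V as an iterated integral:

    ∭_V (∇·F) dV = ∫_0^{5} ∫_0^{2} ∫_0^{2} (51x^2 + 51y^2 + 51z^2) dz dy dx.

Inner (z from 0 to 2): 102x^2 + 102y^2 + 136.
Middle (y from 0 to 2): 204x^2 + 544.
Outer (x from 0 to 5): 11220.

Therefore ∯_{∂V} F · n dS = 11220.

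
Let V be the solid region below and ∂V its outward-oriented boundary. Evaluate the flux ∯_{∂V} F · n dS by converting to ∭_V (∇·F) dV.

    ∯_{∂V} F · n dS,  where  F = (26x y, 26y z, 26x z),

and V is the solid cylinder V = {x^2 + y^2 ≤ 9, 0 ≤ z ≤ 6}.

By the divergence theorem,

    ∯_{∂V} F · n dS = ∭_V (∇ · F) dV.

Compute the divergence:
    ∇ · F = ∂F_x/∂x + ∂F_y/∂y + ∂F_z/∂z = 26y + 26z + 26x = 26x + 26y + 26z.

In cylindrical coordinates, x = r cos(θ), y = r sin(θ), z = z, dV = r dr dθ dz, with 0 ≤ r ≤ 3, 0 ≤ θ ≤ 2π, 0 ≤ z ≤ 6.

The integrand, after substitution and multiplying by the volume element, becomes (26sqrt(2)r sin(θ + π/4) + 26z) · r, so

    ∭_V (∇·F) dV = ∫_0^{2π} ∫_0^{3} ∫_0^{6} (26sqrt(2)r sin(θ + π/4) + 26z) · r dz dr dθ.

Inner (z from 0 to 6): 156r (sqrt(2)r sin(θ + π/4) + 3).
Middle (r from 0 to 3): 1404sqrt(2)sin(θ + π/4) + 2106.
Outer (θ from 0 to 2π): 4212π.

Therefore ∯_{∂V} F · n dS = 4212π.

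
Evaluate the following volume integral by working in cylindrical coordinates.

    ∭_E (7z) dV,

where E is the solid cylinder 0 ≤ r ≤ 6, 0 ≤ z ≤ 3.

In cylindrical coordinates, x = r cos(θ), y = r sin(θ), z = z, and dV = r dr dθ dz.

The integrand becomes 7z, so

    ∭_E (7z) dV = ∫_{0}^{2π} ∫_{0}^{6} ∫_{0}^{3} (7z) · r dz dr dθ.

Inner (z): 63r/2.
Middle (r from 0 to 6): 567.
Outer (θ): 1134π.

Therefore the triple integral equals 1134π.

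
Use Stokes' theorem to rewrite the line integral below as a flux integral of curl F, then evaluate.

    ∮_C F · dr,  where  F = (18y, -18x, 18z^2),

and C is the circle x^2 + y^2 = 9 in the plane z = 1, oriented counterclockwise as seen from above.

Let S be the flat disk x^2 + y^2 ≤ 9 in the plane z = 1, with upward unit normal n̂ = ẑ. By Stokes' theorem,

    ∮_C F · dr = ∬_S (∇ × F) · n̂ dS = ∬_D (curl F)_z dA,

where D is the disk x^2 + y^2 ≤ 9.

Compute the curl of F = (18y, -18x, 18z^2):
    (∇ × F)_x = ∂F_z/∂y - ∂F_y/∂z = 0,
    (∇ × F)_y = ∂F_x/∂z - ∂F_z/∂x = 0,
    (∇ × F)_z = ∂F_y/∂x - ∂F_x/∂y = -36.

On z = 1, (curl F)_z = -36.

Convert to polar (x = r cos θ, y = r sin θ, dA = r dr dθ); the integrand becomes -36, so

    ∬_D (curl F)_z dA = ∫_0^{2π} ∫_0^{3} (-36) · r dr dθ.

Inner (r from 0 to 3): -162.
Outer (θ from 0 to 2π): -324π.

Therefore ∮_C F · dr = -324π.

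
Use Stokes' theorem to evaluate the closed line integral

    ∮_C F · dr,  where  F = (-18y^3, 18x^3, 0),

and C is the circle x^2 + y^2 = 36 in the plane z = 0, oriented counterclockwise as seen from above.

Let S be the flat disk x^2 + y^2 ≤ 36 in the plane z = 0, with upward unit normal n̂ = ẑ. By Stokes' theorem,

    ∮_C F · dr = ∬_S (∇ × F) · n̂ dS = ∬_D (curl F)_z dA,

where D is the disk x^2 + y^2 ≤ 36.

Compute the curl of F = (-18y^3, 18x^3, 0):
    (∇ × F)_x = ∂F_z/∂y - ∂F_y/∂z = 0,
    (∇ × F)_y = ∂F_x/∂z - ∂F_z/∂x = 0,
    (∇ × F)_z = ∂F_y/∂x - ∂F_x/∂y = 54x^2 + 54y^2.

On z = 0, (curl F)_z = 54x^2 + 54y^2.

Convert to polar (x = r cos θ, y = r sin θ, dA = r dr dθ); the integrand becomes 54r^2, so

    ∬_D (curl F)_z dA = ∫_0^{2π} ∫_0^{6} (54r^2) · r dr dθ.

Inner (r from 0 to 6): 17496.
Outer (θ from 0 to 2π): 34992π.

Therefore ∮_C F · dr = 34992π.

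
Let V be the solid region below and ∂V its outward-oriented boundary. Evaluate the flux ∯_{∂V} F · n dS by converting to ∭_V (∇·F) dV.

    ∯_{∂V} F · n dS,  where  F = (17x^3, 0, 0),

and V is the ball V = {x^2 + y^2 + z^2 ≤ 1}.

By the divergence theorem,

    ∯_{∂V} F · n dS = ∭_V (∇ · F) dV.

Compute the divergence:
    ∇ · F = ∂F_x/∂x + ∂F_y/∂y + ∂F_z/∂z = 51x^2 + 0 + 0 = 51x^2.

In spherical coordinates, x = ρ sin(φ) cos(θ), y = ρ sin(φ) sin(θ), z = ρ cos(φ), dV = ρ^2 sin(φ) dρ dφ dθ, with 0 ≤ ρ ≤ 1, 0 ≤ φ ≤ π, 0 ≤ θ ≤ 2π.

The integrand, after substitution and multiplying by the volume element, becomes (51ρ^2sin(φ)^2cos(θ)^2) · ρ^2 sin(φ), so

    ∭_V (∇·F) dV = ∫_0^{2π} ∫_0^{π} ∫_0^{1} (51ρ^2sin(φ)^2cos(θ)^2) · ρ^2 sin(φ) dρ dφ dθ.

Inner (ρ from 0 to 1): 51sin(φ)^3cos(θ)^2/5.
Middle (φ from 0 to π): 68cos(θ)^2/5.
Outer (θ from 0 to 2π): 68π/5.

Therefore ∯_{∂V} F · n dS = 68π/5.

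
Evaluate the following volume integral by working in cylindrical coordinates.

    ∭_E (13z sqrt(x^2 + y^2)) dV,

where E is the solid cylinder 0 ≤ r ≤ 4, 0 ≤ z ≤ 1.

In cylindrical coordinates, x = r cos(θ), y = r sin(θ), z = z, and dV = r dr dθ dz.

The integrand becomes 13r z, so

    ∭_E (13z sqrt(x^2 + y^2)) dV = ∫_{0}^{2π} ∫_{0}^{4} ∫_{0}^{1} (13r z) · r dz dr dθ.

Inner (z): 13r^2/2.
Middle (r from 0 to 4): 416/3.
Outer (θ): 832π/3.

Therefore the triple integral equals 832π/3.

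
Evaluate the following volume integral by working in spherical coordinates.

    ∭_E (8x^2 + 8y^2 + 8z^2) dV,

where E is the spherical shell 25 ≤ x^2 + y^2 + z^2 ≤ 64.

In spherical coordinates, x = ρ sin(φ) cos(θ), y = ρ sin(φ) sin(θ), z = ρ cos(φ), and dV = ρ^2 sin(φ) dρ dφ dθ.

The integrand becomes 8ρ^2, so

    ∭_E (8x^2 + 8y^2 + 8z^2) dV = ∫_{0}^{2π} ∫_{0}^{π} ∫_{5}^{8} (8ρ^2) · ρ^2 sin(φ) dρ dφ dθ.

Inner (ρ): 237144sin(φ)/5.
Middle (φ): 474288/5.
Outer (θ): 948576π/5.

Therefore the triple integral equals 948576π/5.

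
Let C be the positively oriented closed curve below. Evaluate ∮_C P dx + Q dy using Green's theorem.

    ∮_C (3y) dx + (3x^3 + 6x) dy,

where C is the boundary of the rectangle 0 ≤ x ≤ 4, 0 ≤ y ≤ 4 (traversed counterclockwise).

Green's theorem converts the closed line integral into a double integral over the enclosed region D:

    ∮_C P dx + Q dy = ∬_D (∂Q/∂x - ∂P/∂y) dA.

Here P = 3y, Q = 3x^3 + 6x, so

    ∂Q/∂x = 9x^2 + 6,    ∂P/∂y = 3,
    ∂Q/∂x - ∂P/∂y = 9x^2 + 3.

D is the region 0 ≤ x ≤ 4, 0 ≤ y ≤ 4. Evaluating the double integral:

    ∬_D (9x^2 + 3) dA = ∫_0^{4} ∫_0^{4} (9x^2 + 3) dy dx.

Inner (y from 0 to 4): 36x^2 + 12.
Outer (x from 0 to 4): 816.

Therefore ∮_C P dx + Q dy = 816.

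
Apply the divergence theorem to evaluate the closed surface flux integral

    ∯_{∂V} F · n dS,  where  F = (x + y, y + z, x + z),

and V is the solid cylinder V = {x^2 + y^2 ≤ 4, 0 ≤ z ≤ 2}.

By the divergence theorem,

    ∯_{∂V} F · n dS = ∭_V (∇ · F) dV.

Compute the divergence:
    ∇ · F = ∂F_x/∂x + ∂F_y/∂y + ∂F_z/∂z = 1 + 1 + 1 = 3.

In cylindrical coordinates, x = r cos(θ), y = r sin(θ), z = z, dV = r dr dθ dz, with 0 ≤ r ≤ 2, 0 ≤ θ ≤ 2π, 0 ≤ z ≤ 2.

The integrand, after substitution and multiplying by the volume element, becomes (3) · r, so

    ∭_V (∇·F) dV = ∫_0^{2π} ∫_0^{2} ∫_0^{2} (3) · r dz dr dθ.

Inner (z from 0 to 2): 6r.
Middle (r from 0 to 2): 12.
Outer (θ from 0 to 2π): 24π.

Therefore ∯_{∂V} F · n dS = 24π.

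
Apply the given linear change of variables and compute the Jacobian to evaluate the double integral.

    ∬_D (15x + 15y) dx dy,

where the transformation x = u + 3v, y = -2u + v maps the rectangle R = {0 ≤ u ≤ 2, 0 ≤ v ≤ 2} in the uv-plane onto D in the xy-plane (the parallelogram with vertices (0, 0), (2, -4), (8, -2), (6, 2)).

Compute the Jacobian determinant of (x, y) with respect to (u, v):

    ∂(x,y)/∂(u,v) = | 1  3 | = (1)(1) - (3)(-2) = 7.
                   | -2  1 |

Its absolute value is |J| = 7 (the area scaling factor).

Substituting x = u + 3v, y = -2u + v into the integrand,

    15x + 15y → -15u + 60v,

so the integral becomes

    ∬_R (-15u + 60v) · |J| du dv = ∫_0^2 ∫_0^2 (-105u + 420v) dv du.

Inner (v): 840 - 210u.
Outer (u): 1260.

Therefore ∬_D (15x + 15y) dx dy = 1260.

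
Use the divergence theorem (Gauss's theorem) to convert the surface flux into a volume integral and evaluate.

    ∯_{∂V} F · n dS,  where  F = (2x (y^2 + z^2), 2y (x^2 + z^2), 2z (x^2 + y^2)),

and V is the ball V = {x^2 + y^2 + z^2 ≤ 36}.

By the divergence theorem,

    ∯_{∂V} F · n dS = ∭_V (∇ · F) dV.

Compute the divergence:
    ∇ · F = ∂F_x/∂x + ∂F_y/∂y + ∂F_z/∂z = 2y^2 + 2z^2 + 2x^2 + 2z^2 + 2x^2 + 2y^2 = 4x^2 + 4y^2 + 4z^2.

In spherical coordinates, x = ρ sin(φ) cos(θ), y = ρ sin(φ) sin(θ), z = ρ cos(φ), dV = ρ^2 sin(φ) dρ dφ dθ, with 0 ≤ ρ ≤ 6, 0 ≤ φ ≤ π, 0 ≤ θ ≤ 2π.

The integrand, after substitution and multiplying by the volume element, becomes (4ρ^2) · ρ^2 sin(φ), so

    ∭_V (∇·F) dV = ∫_0^{2π} ∫_0^{π} ∫_0^{6} (4ρ^2) · ρ^2 sin(φ) dρ dφ dθ.

Inner (ρ from 0 to 6): 31104sin(φ)/5.
Middle (φ from 0 to π): 62208/5.
Outer (θ from 0 to 2π): 124416π/5.

Therefore ∯_{∂V} F · n dS = 124416π/5.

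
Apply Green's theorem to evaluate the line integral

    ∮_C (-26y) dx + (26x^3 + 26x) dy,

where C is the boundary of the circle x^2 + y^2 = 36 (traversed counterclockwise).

Green's theorem converts the closed line integral into a double integral over the enclosed region D:

    ∮_C P dx + Q dy = ∬_D (∂Q/∂x - ∂P/∂y) dA.

Here P = -26y, Q = 26x^3 + 26x, so

    ∂Q/∂x = 78x^2 + 26,    ∂P/∂y = -26,
    ∂Q/∂x - ∂P/∂y = 78x^2 + 52.

D is the region x^2 + y^2 ≤ 36. Evaluating the double integral:

In polar coordinates (x = r cos θ, y = r sin θ, dA = r dr dθ) the integrand becomes 78r^2cos(θ)^2 + 52, so

    ∬_D (78x^2 + 52) dA = ∫_0^{2π} ∫_0^{6} (78r^2cos(θ)^2 + 52) · r dr dθ.

Inner (r from 0 to 6): 25272cos(θ)^2 + 936.
Outer (θ from 0 to 2π): 27144π.

Therefore ∮_C P dx + Q dy = 27144π.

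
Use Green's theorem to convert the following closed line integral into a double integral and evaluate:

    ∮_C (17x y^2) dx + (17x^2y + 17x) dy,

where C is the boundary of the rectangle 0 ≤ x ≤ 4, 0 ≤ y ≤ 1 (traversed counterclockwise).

Green's theorem converts the closed line integral into a double integral over the enclosed region D:

    ∮_C P dx + Q dy = ∬_D (∂Q/∂x - ∂P/∂y) dA.

Here P = 17x y^2, Q = 17x^2y + 17x, so

    ∂Q/∂x = 34x y + 17,    ∂P/∂y = 34x y,
    ∂Q/∂x - ∂P/∂y = 17.

D is the region 0 ≤ x ≤ 4, 0 ≤ y ≤ 1. Evaluating the double integral:

    ∬_D (17) dA = ∫_0^{4} ∫_0^{1} (17) dy dx.

Inner (y from 0 to 1): 17.
Outer (x from 0 to 4): 68.

Therefore ∮_C P dx + Q dy = 68.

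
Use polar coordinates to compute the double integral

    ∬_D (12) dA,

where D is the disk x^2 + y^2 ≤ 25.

The region D is 0 ≤ r ≤ 5, 0 ≤ θ ≤ 2π in polar coordinates, where x = r cos(θ), y = r sin(θ), and dA = r dr dθ.

Under the substitution, the integrand becomes 12, so

    ∬_D (12) dA = ∫_{0}^{2π} ∫_{0}^{5} (12) · r dr dθ.

Inner integral (in r): ∫_{0}^{5} (12) · r dr = 150.

Outer integral (in θ): ∫_{0}^{2π} (150) dθ = 300π.

Therefore ∬_D (12) dA = 300π.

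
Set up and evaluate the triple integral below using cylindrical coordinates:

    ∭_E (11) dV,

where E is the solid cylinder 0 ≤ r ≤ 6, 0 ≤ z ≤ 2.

In cylindrical coordinates, x = r cos(θ), y = r sin(θ), z = z, and dV = r dr dθ dz.

The integrand becomes 11, so

    ∭_E (11) dV = ∫_{0}^{2π} ∫_{0}^{6} ∫_{0}^{2} (11) · r dz dr dθ.

Inner (z): 22r.
Middle (r from 0 to 6): 396.
Outer (θ): 792π.

Therefore the triple integral equals 792π.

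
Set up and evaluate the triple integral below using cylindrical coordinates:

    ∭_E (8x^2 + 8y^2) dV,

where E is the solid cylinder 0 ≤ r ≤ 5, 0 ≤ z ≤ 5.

In cylindrical coordinates, x = r cos(θ), y = r sin(θ), z = z, and dV = r dr dθ dz.

The integrand becomes 8r^2, so

    ∭_E (8x^2 + 8y^2) dV = ∫_{0}^{2π} ∫_{0}^{5} ∫_{0}^{5} (8r^2) · r dz dr dθ.

Inner (z): 40r^3.
Middle (r from 0 to 5): 6250.
Outer (θ): 12500π.

Therefore the triple integral equals 12500π.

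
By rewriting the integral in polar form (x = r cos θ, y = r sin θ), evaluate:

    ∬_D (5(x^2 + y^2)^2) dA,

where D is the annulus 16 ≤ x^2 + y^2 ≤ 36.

The region D is 4 ≤ r ≤ 6, 0 ≤ θ ≤ 2π in polar coordinates, where x = r cos(θ), y = r sin(θ), and dA = r dr dθ.

Under the substitution, the integrand becomes 5r^4, so

    ∬_D (5(x^2 + y^2)^2) dA = ∫_{0}^{2π} ∫_{4}^{6} (5r^4) · r dr dθ.

Inner integral (in r): ∫_{4}^{6} (5r^4) · r dr = 106400/3.

Outer integral (in θ): ∫_{0}^{2π} (106400/3) dθ = 212800π/3.

Therefore ∬_D (5(x^2 + y^2)^2) dA = 212800π/3.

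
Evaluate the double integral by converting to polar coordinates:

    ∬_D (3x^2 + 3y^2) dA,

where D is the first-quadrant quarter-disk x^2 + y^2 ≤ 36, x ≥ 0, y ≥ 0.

The region D is 0 ≤ r ≤ 6, 0 ≤ θ ≤ π/2 in polar coordinates, where x = r cos(θ), y = r sin(θ), and dA = r dr dθ.

Under the substitution, the integrand becomes 3r^2, so

    ∬_D (3x^2 + 3y^2) dA = ∫_{0}^{π/2} ∫_{0}^{6} (3r^2) · r dr dθ.

Inner integral (in r): ∫_{0}^{6} (3r^2) · r dr = 972.

Outer integral (in θ): ∫_{0}^{π/2} (972) dθ = 486π.

Therefore ∬_D (3x^2 + 3y^2) dA = 486π.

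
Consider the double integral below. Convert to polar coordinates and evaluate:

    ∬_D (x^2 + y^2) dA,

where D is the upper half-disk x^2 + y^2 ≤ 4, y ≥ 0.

The region D is 0 ≤ r ≤ 2, 0 ≤ θ ≤ π in polar coordinates, where x = r cos(θ), y = r sin(θ), and dA = r dr dθ.

Under the substitution, the integrand becomes r^2, so

    ∬_D (x^2 + y^2) dA = ∫_{0}^{π} ∫_{0}^{2} (r^2) · r dr dθ.

Inner integral (in r): ∫_{0}^{2} (r^2) · r dr = 4.

Outer integral (in θ): ∫_{0}^{π} (4) dθ = 4π.

Therefore ∬_D (x^2 + y^2) dA = 4π.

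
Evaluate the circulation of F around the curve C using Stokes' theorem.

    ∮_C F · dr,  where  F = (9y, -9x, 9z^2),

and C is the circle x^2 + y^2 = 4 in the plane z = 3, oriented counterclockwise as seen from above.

Let S be the flat disk x^2 + y^2 ≤ 4 in the plane z = 3, with upward unit normal n̂ = ẑ. By Stokes' theorem,

    ∮_C F · dr = ∬_S (∇ × F) · n̂ dS = ∬_D (curl F)_z dA,

where D is the disk x^2 + y^2 ≤ 4.

Compute the curl of F = (9y, -9x, 9z^2):
    (∇ × F)_x = ∂F_z/∂y - ∂F_y/∂z = 0,
    (∇ × F)_y = ∂F_x/∂z - ∂F_z/∂x = 0,
    (∇ × F)_z = ∂F_y/∂x - ∂F_x/∂y = -18.

On z = 3, (curl F)_z = -18.

Convert to polar (x = r cos θ, y = r sin θ, dA = r dr dθ); the integrand becomes -18, so

    ∬_D (curl F)_z dA = ∫_0^{2π} ∫_0^{2} (-18) · r dr dθ.

Inner (r from 0 to 2): -36.
Outer (θ from 0 to 2π): -72π.

Therefore ∮_C F · dr = -72π.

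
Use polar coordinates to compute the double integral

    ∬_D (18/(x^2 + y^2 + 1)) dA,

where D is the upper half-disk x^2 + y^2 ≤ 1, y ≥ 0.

The region D is 0 ≤ r ≤ 1, 0 ≤ θ ≤ π in polar coordinates, where x = r cos(θ), y = r sin(θ), and dA = r dr dθ.

Under the substitution, the integrand becomes 18/(r^2 + 1), so

    ∬_D (18/(x^2 + y^2 + 1)) dA = ∫_{0}^{π} ∫_{0}^{1} (18/(r^2 + 1)) · r dr dθ.

Inner integral (in r): ∫_{0}^{1} (18/(r^2 + 1)) · r dr = log(512).

Outer integral (in θ): ∫_{0}^{π} (log(512)) dθ = log(512^π).

Therefore ∬_D (18/(x^2 + y^2 + 1)) dA = log(512^π).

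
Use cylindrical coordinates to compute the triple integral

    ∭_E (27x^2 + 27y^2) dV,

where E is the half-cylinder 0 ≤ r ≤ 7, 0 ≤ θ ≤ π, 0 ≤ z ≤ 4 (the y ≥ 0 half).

In cylindrical coordinates, x = r cos(θ), y = r sin(θ), z = z, and dV = r dr dθ dz.

The integrand becomes 27r^2, so

    ∭_E (27x^2 + 27y^2) dV = ∫_{0}^{π} ∫_{0}^{7} ∫_{0}^{4} (27r^2) · r dz dr dθ.

Inner (z): 108r^3.
Middle (r from 0 to 7): 64827.
Outer (θ): 64827π.

Therefore the triple integral equals 64827π.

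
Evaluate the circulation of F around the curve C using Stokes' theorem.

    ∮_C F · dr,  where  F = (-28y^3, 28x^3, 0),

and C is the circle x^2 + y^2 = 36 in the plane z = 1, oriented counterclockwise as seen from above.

Let S be the flat disk x^2 + y^2 ≤ 36 in the plane z = 1, with upward unit normal n̂ = ẑ. By Stokes' theorem,

    ∮_C F · dr = ∬_S (∇ × F) · n̂ dS = ∬_D (curl F)_z dA,

where D is the disk x^2 + y^2 ≤ 36.

Compute the curl of F = (-28y^3, 28x^3, 0):
    (∇ × F)_x = ∂F_z/∂y - ∂F_y/∂z = 0,
    (∇ × F)_y = ∂F_x/∂z - ∂F_z/∂x = 0,
    (∇ × F)_z = ∂F_y/∂x - ∂F_x/∂y = 84x^2 + 84y^2.

On z = 1, (curl F)_z = 84x^2 + 84y^2.

Convert to polar (x = r cos θ, y = r sin θ, dA = r dr dθ); the integrand becomes 84r^2, so

    ∬_D (curl F)_z dA = ∫_0^{2π} ∫_0^{6} (84r^2) · r dr dθ.

Inner (r from 0 to 6): 27216.
Outer (θ from 0 to 2π): 54432π.

Therefore ∮_C F · dr = 54432π.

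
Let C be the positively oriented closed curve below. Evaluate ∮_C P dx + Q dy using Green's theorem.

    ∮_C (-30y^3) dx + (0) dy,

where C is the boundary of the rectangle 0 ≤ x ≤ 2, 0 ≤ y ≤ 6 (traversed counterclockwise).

Green's theorem converts the closed line integral into a double integral over the enclosed region D:

    ∮_C P dx + Q dy = ∬_D (∂Q/∂x - ∂P/∂y) dA.

Here P = -30y^3, Q = 0, so

    ∂Q/∂x = 0,    ∂P/∂y = -90y^2,
    ∂Q/∂x - ∂P/∂y = 90y^2.

D is the region 0 ≤ x ≤ 2, 0 ≤ y ≤ 6. Evaluating the double integral:

    ∬_D (90y^2) dA = ∫_0^{2} ∫_0^{6} (90y^2) dy dx.

Inner (y from 0 to 6): 6480.
Outer (x from 0 to 2): 12960.

Therefore ∮_C P dx + Q dy = 12960.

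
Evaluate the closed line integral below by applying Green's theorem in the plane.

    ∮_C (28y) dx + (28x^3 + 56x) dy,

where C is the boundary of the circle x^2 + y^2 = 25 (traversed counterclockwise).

Green's theorem converts the closed line integral into a double integral over the enclosed region D:

    ∮_C P dx + Q dy = ∬_D (∂Q/∂x - ∂P/∂y) dA.

Here P = 28y, Q = 28x^3 + 56x, so

    ∂Q/∂x = 84x^2 + 56,    ∂P/∂y = 28,
    ∂Q/∂x - ∂P/∂y = 84x^2 + 28.

D is the region x^2 + y^2 ≤ 25. Evaluating the double integral:

In polar coordinates (x = r cos θ, y = r sin θ, dA = r dr dθ) the integrand becomes 84r^2cos(θ)^2 + 28, so

    ∬_D (84x^2 + 28) dA = ∫_0^{2π} ∫_0^{5} (84r^2cos(θ)^2 + 28) · r dr dθ.

Inner (r from 0 to 5): 13125cos(θ)^2 + 350.
Outer (θ from 0 to 2π): 13825π.

Therefore ∮_C P dx + Q dy = 13825π.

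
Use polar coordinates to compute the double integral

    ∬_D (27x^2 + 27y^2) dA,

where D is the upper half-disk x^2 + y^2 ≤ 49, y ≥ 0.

The region D is 0 ≤ r ≤ 7, 0 ≤ θ ≤ π in polar coordinates, where x = r cos(θ), y = r sin(θ), and dA = r dr dθ.

Under the substitution, the integrand becomes 27r^2, so

    ∬_D (27x^2 + 27y^2) dA = ∫_{0}^{π} ∫_{0}^{7} (27r^2) · r dr dθ.

Inner integral (in r): ∫_{0}^{7} (27r^2) · r dr = 64827/4.

Outer integral (in θ): ∫_{0}^{π} (64827/4) dθ = 64827π/4.

Therefore ∬_D (27x^2 + 27y^2) dA = 64827π/4.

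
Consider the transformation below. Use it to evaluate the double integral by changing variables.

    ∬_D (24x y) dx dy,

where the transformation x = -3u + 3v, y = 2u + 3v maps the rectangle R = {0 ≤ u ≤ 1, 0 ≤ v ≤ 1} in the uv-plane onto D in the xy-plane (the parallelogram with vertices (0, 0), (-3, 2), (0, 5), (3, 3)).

Compute the Jacobian determinant of (x, y) with respect to (u, v):

    ∂(x,y)/∂(u,v) = | -3  3 | = (-3)(3) - (3)(2) = -15.
                   | 2  3 |

Its absolute value is |J| = 15 (the area scaling factor).

Substituting x = -3u + 3v, y = 2u + 3v into the integrand,

    24x y → -144u^2 - 72u v + 216v^2,

so the integral becomes

    ∬_R (-144u^2 - 72u v + 216v^2) · |J| du dv = ∫_0^1 ∫_0^1 (-2160u^2 - 1080u v + 3240v^2) dv du.

Inner (v): -2160u^2 - 540u + 1080.
Outer (u): 90.

Therefore ∬_D (24x y) dx dy = 90.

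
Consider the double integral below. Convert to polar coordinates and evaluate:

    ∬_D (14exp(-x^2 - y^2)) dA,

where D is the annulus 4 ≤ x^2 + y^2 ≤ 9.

The region D is 2 ≤ r ≤ 3, 0 ≤ θ ≤ 2π in polar coordinates, where x = r cos(θ), y = r sin(θ), and dA = r dr dθ.

Under the substitution, the integrand becomes 14exp(-r^2), so

    ∬_D (14exp(-x^2 - y^2)) dA = ∫_{0}^{2π} ∫_{2}^{3} (14exp(-r^2)) · r dr dθ.

Inner integral (in r): ∫_{2}^{3} (14exp(-r^2)) · r dr = -(7 - 7exp(5))exp(-9).

Outer integral (in θ): ∫_{0}^{2π} (-(7 - 7exp(5))exp(-9)) dθ = -14π (1 - exp(5))exp(-9).

Therefore ∬_D (14exp(-x^2 - y^2)) dA = -14π (1 - exp(5))exp(-9).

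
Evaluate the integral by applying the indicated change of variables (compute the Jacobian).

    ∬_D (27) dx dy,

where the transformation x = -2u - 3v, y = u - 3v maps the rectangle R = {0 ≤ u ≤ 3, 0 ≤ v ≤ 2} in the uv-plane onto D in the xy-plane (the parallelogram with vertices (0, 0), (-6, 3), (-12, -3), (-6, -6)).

Compute the Jacobian determinant of (x, y) with respect to (u, v):

    ∂(x,y)/∂(u,v) = | -2  -3 | = (-2)(-3) - (-3)(1) = 9.
                   | 1  -3 |

Its absolute value is |J| = 9 (the area scaling factor).

Substituting x = -2u - 3v, y = u - 3v into the integrand,

    27 → 27,

so the integral becomes

    ∬_R (27) · |J| du dv = ∫_0^3 ∫_0^2 (243) dv du.

Inner (v): 486.
Outer (u): 1458.

Therefore ∬_D (27) dx dy = 1458.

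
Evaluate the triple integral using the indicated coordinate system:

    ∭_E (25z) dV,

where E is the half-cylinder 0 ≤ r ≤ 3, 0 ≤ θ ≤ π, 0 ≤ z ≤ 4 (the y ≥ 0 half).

In cylindrical coordinates, x = r cos(θ), y = r sin(θ), z = z, and dV = r dr dθ dz.

The integrand becomes 25z, so

    ∭_E (25z) dV = ∫_{0}^{π} ∫_{0}^{3} ∫_{0}^{4} (25z) · r dz dr dθ.

Inner (z): 200r.
Middle (r from 0 to 3): 900.
Outer (θ): 900π.

Therefore the triple integral equals 900π.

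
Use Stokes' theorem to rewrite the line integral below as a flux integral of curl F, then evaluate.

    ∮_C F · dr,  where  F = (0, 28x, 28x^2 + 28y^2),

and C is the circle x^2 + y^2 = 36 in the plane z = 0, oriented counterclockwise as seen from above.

Let S be the flat disk x^2 + y^2 ≤ 36 in the plane z = 0, with upward unit normal n̂ = ẑ. By Stokes' theorem,

    ∮_C F · dr = ∬_S (∇ × F) · n̂ dS = ∬_D (curl F)_z dA,

where D is the disk x^2 + y^2 ≤ 36.

Compute the curl of F = (0, 28x, 28x^2 + 28y^2):
    (∇ × F)_x = ∂F_z/∂y - ∂F_y/∂z = 56y,
    (∇ × F)_y = ∂F_x/∂z - ∂F_z/∂x = -56x,
    (∇ × F)_z = ∂F_y/∂x - ∂F_x/∂y = 28.

On z = 0, (curl F)_z = 28.

Convert to polar (x = r cos θ, y = r sin θ, dA = r dr dθ); the integrand becomes 28, so

    ∬_D (curl F)_z dA = ∫_0^{2π} ∫_0^{6} (28) · r dr dθ.

Inner (r from 0 to 6): 504.
Outer (θ from 0 to 2π): 1008π.

Therefore ∮_C F · dr = 1008π.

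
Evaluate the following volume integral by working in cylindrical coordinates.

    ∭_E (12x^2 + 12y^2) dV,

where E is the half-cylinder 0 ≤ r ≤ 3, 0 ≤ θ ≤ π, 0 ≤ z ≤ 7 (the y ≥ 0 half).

In cylindrical coordinates, x = r cos(θ), y = r sin(θ), z = z, and dV = r dr dθ dz.

The integrand becomes 12r^2, so

    ∭_E (12x^2 + 12y^2) dV = ∫_{0}^{π} ∫_{0}^{3} ∫_{0}^{7} (12r^2) · r dz dr dθ.

Inner (z): 84r^3.
Middle (r from 0 to 3): 1701.
Outer (θ): 1701π.

Therefore the triple integral equals 1701π.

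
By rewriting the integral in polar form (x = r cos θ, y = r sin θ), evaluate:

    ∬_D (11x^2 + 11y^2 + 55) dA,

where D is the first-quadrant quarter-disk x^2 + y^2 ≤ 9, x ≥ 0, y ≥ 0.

The region D is 0 ≤ r ≤ 3, 0 ≤ θ ≤ π/2 in polar coordinates, where x = r cos(θ), y = r sin(θ), and dA = r dr dθ.

Under the substitution, the integrand becomes 11r^2 + 55, so

    ∬_D (11x^2 + 11y^2 + 55) dA = ∫_{0}^{π/2} ∫_{0}^{3} (11r^2 + 55) · r dr dθ.

Inner integral (in r): ∫_{0}^{3} (11r^2 + 55) · r dr = 1881/4.

Outer integral (in θ): ∫_{0}^{π/2} (1881/4) dθ = 1881π/8.

Therefore ∬_D (11x^2 + 11y^2 + 55) dA = 1881π/8.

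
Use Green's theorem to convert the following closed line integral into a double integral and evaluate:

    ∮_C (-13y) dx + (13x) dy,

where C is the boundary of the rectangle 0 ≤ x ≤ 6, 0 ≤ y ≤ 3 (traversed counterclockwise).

Green's theorem converts the closed line integral into a double integral over the enclosed region D:

    ∮_C P dx + Q dy = ∬_D (∂Q/∂x - ∂P/∂y) dA.

Here P = -13y, Q = 13x, so

    ∂Q/∂x = 13,    ∂P/∂y = -13,
    ∂Q/∂x - ∂P/∂y = 26.

D is the region 0 ≤ x ≤ 6, 0 ≤ y ≤ 3. Evaluating the double integral:

    ∬_D (26) dA = ∫_0^{6} ∫_0^{3} (26) dy dx.

Inner (y from 0 to 3): 78.
Outer (x from 0 to 6): 468.

Therefore ∮_C P dx + Q dy = 468.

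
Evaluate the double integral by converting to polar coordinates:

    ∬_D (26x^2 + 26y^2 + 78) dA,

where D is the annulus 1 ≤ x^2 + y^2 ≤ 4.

The region D is 1 ≤ r ≤ 2, 0 ≤ θ ≤ 2π in polar coordinates, where x = r cos(θ), y = r sin(θ), and dA = r dr dθ.

Under the substitution, the integrand becomes 26r^2 + 78, so

    ∬_D (26x^2 + 26y^2 + 78) dA = ∫_{0}^{2π} ∫_{1}^{2} (26r^2 + 78) · r dr dθ.

Inner integral (in r): ∫_{1}^{2} (26r^2 + 78) · r dr = 429/2.

Outer integral (in θ): ∫_{0}^{2π} (429/2) dθ = 429π.

Therefore ∬_D (26x^2 + 26y^2 + 78) dA = 429π.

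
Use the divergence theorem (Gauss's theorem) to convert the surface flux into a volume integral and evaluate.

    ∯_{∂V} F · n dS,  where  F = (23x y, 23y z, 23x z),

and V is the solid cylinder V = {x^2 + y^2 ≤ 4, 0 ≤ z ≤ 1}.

By the divergence theorem,

    ∯_{∂V} F · n dS = ∭_V (∇ · F) dV.

Compute the divergence:
    ∇ · F = ∂F_x/∂x + ∂F_y/∂y + ∂F_z/∂z = 23y + 23z + 23x = 23x + 23y + 23z.

In cylindrical coordinates, x = r cos(θ), y = r sin(θ), z = z, dV = r dr dθ dz, with 0 ≤ r ≤ 2, 0 ≤ θ ≤ 2π, 0 ≤ z ≤ 1.

The integrand, after substitution and multiplying by the volume element, becomes (23sqrt(2)r sin(θ + π/4) + 23z) · r, so

    ∭_V (∇·F) dV = ∫_0^{2π} ∫_0^{2} ∫_0^{1} (23sqrt(2)r sin(θ + π/4) + 23z) · r dz dr dθ.

Inner (z from 0 to 1): 23r (2sqrt(2)r sin(θ + π/4) + 1)/2.
Middle (r from 0 to 2): 184sqrt(2)sin(θ + π/4)/3 + 23.
Outer (θ from 0 to 2π): 46π.

Therefore ∯_{∂V} F · n dS = 46π.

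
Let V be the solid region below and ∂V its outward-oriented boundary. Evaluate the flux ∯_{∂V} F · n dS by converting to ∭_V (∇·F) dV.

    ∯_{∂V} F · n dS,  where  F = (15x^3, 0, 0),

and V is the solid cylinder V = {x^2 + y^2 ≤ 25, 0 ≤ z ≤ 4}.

By the divergence theorem,

    ∯_{∂V} F · n dS = ∭_V (∇ · F) dV.

Compute the divergence:
    ∇ · F = ∂F_x/∂x + ∂F_y/∂y + ∂F_z/∂z = 45x^2 + 0 + 0 = 45x^2.

In cylindrical coordinates, x = r cos(θ), y = r sin(θ), z = z, dV = r dr dθ dz, with 0 ≤ r ≤ 5, 0 ≤ θ ≤ 2π, 0 ≤ z ≤ 4.

The integrand, after substitution and multiplying by the volume element, becomes (45r^2cos(θ)^2) · r, so

    ∭_V (∇·F) dV = ∫_0^{2π} ∫_0^{5} ∫_0^{4} (45r^2cos(θ)^2) · r dz dr dθ.

Inner (z from 0 to 4): 180r^3cos(θ)^2.
Middle (r from 0 to 5): 28125cos(θ)^2.
Outer (θ from 0 to 2π): 28125π.

Therefore ∯_{∂V} F · n dS = 28125π.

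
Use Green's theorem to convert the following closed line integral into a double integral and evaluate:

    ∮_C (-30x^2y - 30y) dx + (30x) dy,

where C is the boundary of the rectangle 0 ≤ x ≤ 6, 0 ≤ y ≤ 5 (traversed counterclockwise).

Green's theorem converts the closed line integral into a double integral over the enclosed region D:

    ∮_C P dx + Q dy = ∬_D (∂Q/∂x - ∂P/∂y) dA.

Here P = -30x^2y - 30y, Q = 30x, so

    ∂Q/∂x = 30,    ∂P/∂y = -30x^2 - 30,
    ∂Q/∂x - ∂P/∂y = 30x^2 + 60.

D is the region 0 ≤ x ≤ 6, 0 ≤ y ≤ 5. Evaluating the double integral:

    ∬_D (30x^2 + 60) dA = ∫_0^{6} ∫_0^{5} (30x^2 + 60) dy dx.

Inner (y from 0 to 5): 150x^2 + 300.
Outer (x from 0 to 6): 12600.

Therefore ∮_C P dx + Q dy = 12600.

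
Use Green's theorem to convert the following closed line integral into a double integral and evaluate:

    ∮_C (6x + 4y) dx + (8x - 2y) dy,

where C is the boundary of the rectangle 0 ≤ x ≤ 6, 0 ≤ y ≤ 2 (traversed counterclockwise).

Green's theorem converts the closed line integral into a double integral over the enclosed region D:

    ∮_C P dx + Q dy = ∬_D (∂Q/∂x - ∂P/∂y) dA.

Here P = 6x + 4y, Q = 8x - 2y, so

    ∂Q/∂x = 8,    ∂P/∂y = 4,
    ∂Q/∂x - ∂P/∂y = 4.

D is the region 0 ≤ x ≤ 6, 0 ≤ y ≤ 2. Evaluating the double integral:

    ∬_D (4) dA = ∫_0^{6} ∫_0^{2} (4) dy dx.

Inner (y from 0 to 2): 8.
Outer (x from 0 to 6): 48.

Therefore ∮_C P dx + Q dy = 48.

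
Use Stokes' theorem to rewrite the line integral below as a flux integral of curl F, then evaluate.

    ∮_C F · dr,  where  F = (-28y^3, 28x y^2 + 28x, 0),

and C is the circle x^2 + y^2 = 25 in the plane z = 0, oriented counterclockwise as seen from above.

Let S be the flat disk x^2 + y^2 ≤ 25 in the plane z = 0, with upward unit normal n̂ = ẑ. By Stokes' theorem,

    ∮_C F · dr = ∬_S (∇ × F) · n̂ dS = ∬_D (curl F)_z dA,

where D is the disk x^2 + y^2 ≤ 25.

Compute the curl of F = (-28y^3, 28x y^2 + 28x, 0):
    (∇ × F)_x = ∂F_z/∂y - ∂F_y/∂z = 0,
    (∇ × F)_y = ∂F_x/∂z - ∂F_z/∂x = 0,
    (∇ × F)_z = ∂F_y/∂x - ∂F_x/∂y = 112y^2 + 28.

On z = 0, (curl F)_z = 112y^2 + 28.

Convert to polar (x = r cos θ, y = r sin θ, dA = r dr dθ); the integrand becomes 112r^2sin(θ)^2 + 28, so

    ∬_D (curl F)_z dA = ∫_0^{2π} ∫_0^{5} (112r^2sin(θ)^2 + 28) · r dr dθ.

Inner (r from 0 to 5): 17500sin(θ)^2 + 350.
Outer (θ from 0 to 2π): 18200π.

Therefore ∮_C F · dr = 18200π.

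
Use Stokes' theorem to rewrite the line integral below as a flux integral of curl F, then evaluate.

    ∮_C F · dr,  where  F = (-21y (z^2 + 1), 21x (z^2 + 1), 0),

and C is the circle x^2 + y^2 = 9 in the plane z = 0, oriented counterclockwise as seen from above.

Let S be the flat disk x^2 + y^2 ≤ 9 in the plane z = 0, with upward unit normal n̂ = ẑ. By Stokes' theorem,

    ∮_C F · dr = ∬_S (∇ × F) · n̂ dS = ∬_D (curl F)_z dA,

where D is the disk x^2 + y^2 ≤ 9.

Compute the curl of F = (-21y (z^2 + 1), 21x (z^2 + 1), 0):
    (∇ × F)_x = ∂F_z/∂y - ∂F_y/∂z = -42x z,
    (∇ × F)_y = ∂F_x/∂z - ∂F_z/∂x = -42y z,
    (∇ × F)_z = ∂F_y/∂x - ∂F_x/∂y = 42z^2 + 42.

On z = 0, (curl F)_z = 42.

Convert to polar (x = r cos θ, y = r sin θ, dA = r dr dθ); the integrand becomes 42, so

    ∬_D (curl F)_z dA = ∫_0^{2π} ∫_0^{3} (42) · r dr dθ.

Inner (r from 0 to 3): 189.
Outer (θ from 0 to 2π): 378π.

Therefore ∮_C F · dr = 378π.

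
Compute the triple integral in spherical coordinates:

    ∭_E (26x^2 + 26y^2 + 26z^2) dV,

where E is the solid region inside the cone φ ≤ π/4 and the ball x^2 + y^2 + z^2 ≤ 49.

In spherical coordinates, x = ρ sin(φ) cos(θ), y = ρ sin(φ) sin(θ), z = ρ cos(φ), and dV = ρ^2 sin(φ) dρ dφ dθ.

The integrand becomes 26ρ^2, so

    ∭_E (26x^2 + 26y^2 + 26z^2) dV = ∫_{0}^{2π} ∫_{0}^{π/4} ∫_{0}^{7} (26ρ^2) · ρ^2 sin(φ) dρ dφ dθ.

Inner (ρ): 436982sin(φ)/5.
Middle (φ): 436982/5 - 218491sqrt(2)/5.
Outer (θ): 436982π (2 - sqrt(2))/5.

Therefore the triple integral equals 436982π (2 - sqrt(2))/5.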